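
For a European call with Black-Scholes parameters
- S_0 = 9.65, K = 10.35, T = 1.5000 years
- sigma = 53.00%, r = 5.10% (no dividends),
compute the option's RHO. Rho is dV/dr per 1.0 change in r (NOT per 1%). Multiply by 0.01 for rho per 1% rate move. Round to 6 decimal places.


Answer: Rho = 5.415220

Derivation:
d1 = 0.3345269615; d2 = -0.3145878203
phi(d1) = 0.3772328371; exp(-qT) = 1.0000000000; exp(-rT) = 0.9263529143
N(d2) = 0.3765373140
Rho = K*T*exp(-rT)*N(d2) = 10.3500 * 1.5000 * 0.9263529143 * 0.3765373140 = 5.415220


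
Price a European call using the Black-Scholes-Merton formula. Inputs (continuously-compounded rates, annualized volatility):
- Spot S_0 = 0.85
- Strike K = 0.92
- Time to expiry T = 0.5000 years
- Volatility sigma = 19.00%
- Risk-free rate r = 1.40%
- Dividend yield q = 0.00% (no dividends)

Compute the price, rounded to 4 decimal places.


d1 = (ln(S/K) + (r - q + 0.5*sigma^2) * T) / (sigma * sqrt(T)) = -0.46975947
d2 = d1 - sigma * sqrt(T) = -0.60410976
exp(-rT) = 0.99302444; exp(-qT) = 1.00000000
C = S_0 * exp(-qT) * N(d1) - K * exp(-rT) * N(d2)
N(d1) = 0.31926344; N(d2) = 0.27288534
C = 0.8500 * 1.00000000 * 0.31926344 - 0.9200 * 0.99302444 * 0.27288534 = 0.0221

Answer: Price = 0.0221


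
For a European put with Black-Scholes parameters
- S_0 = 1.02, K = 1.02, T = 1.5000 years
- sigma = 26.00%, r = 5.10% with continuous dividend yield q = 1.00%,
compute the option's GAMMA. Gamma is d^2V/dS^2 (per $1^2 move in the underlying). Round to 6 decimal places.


d1 = 0.3523496784; d2 = 0.0339160118
phi(d1) = 0.3749308458; exp(-qT) = 0.9851119396; exp(-rT) = 0.9263529143
Gamma = exp(-qT) * phi(d1) / (S * sigma * sqrt(T)) = 0.9851119396 * 0.3749308458 / (1.0200 * 0.2600 * 1.2247448714) = 1.137150

Answer: Gamma = 1.137150


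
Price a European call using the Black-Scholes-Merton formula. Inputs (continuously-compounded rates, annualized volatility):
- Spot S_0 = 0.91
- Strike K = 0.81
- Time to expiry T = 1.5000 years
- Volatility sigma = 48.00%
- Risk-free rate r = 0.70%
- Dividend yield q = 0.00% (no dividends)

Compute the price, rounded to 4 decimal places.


d1 = (ln(S/K) + (r - q + 0.5*sigma^2) * T) / (sigma * sqrt(T)) = 0.50981766
d2 = d1 - sigma * sqrt(T) = -0.07805988
exp(-rT) = 0.98955493; exp(-qT) = 1.00000000
C = S_0 * exp(-qT) * N(d1) - K * exp(-rT) * N(d2)
N(d1) = 0.69491039; N(d2) = 0.46889021
C = 0.9100 * 1.00000000 * 0.69491039 - 0.8100 * 0.98955493 * 0.46889021 = 0.2565

Answer: Price = 0.2565


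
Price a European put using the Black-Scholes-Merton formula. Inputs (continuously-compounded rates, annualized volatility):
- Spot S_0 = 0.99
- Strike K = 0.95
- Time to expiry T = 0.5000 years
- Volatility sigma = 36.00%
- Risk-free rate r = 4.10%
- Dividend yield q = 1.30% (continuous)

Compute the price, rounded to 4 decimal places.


Answer: Price = 0.0728

Derivation:
d1 = (ln(S/K) + (r - q + 0.5*sigma^2) * T) / (sigma * sqrt(T)) = 0.34429406
d2 = d1 - sigma * sqrt(T) = 0.08973562
exp(-rT) = 0.97970870; exp(-qT) = 0.99352108
P = K * exp(-rT) * N(-d2) - S_0 * exp(-qT) * N(-d1)
N(-d1) = 0.36531258; N(-d2) = 0.46424866
P = 0.9500 * 0.97970870 * 0.46424866 - 0.9900 * 0.99352108 * 0.36531258 = 0.0728


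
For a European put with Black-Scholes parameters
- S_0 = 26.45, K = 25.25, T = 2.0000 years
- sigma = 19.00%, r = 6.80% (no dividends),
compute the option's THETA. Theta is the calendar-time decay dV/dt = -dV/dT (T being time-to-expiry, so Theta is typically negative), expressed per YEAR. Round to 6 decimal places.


Answer: Theta = -0.070092

Derivation:
d1 = 0.8132844564; d2 = 0.5445838796
phi(d1) = 0.2866038482; exp(-qT) = 1.0000000000; exp(-rT) = 0.8728426325
Theta = -S*exp(-qT)*phi(d1)*sigma/(2*sqrt(T)) + r*K*exp(-rT)*N(-d2) - q*S*exp(-qT)*N(-d1)
N(-d1) = 0.2080274933; N(-d2) = 0.2930198722; sqrt(T) = 1.4142135624
Term 1 = -26.4500 * 1.0000000000 * 0.2866038482 * 0.1900 / (2 * 1.4142135624) = -0.5092327204
Term 2 = 0.0680 * 25.2500 * 0.8728426325 * 0.2930198722 = 0.4391403263
Term 3 = 0 (no dividend yield, q = 0)
Theta = -0.5092327204 + (0.4391403263) + (0.0000000000) = -0.070092


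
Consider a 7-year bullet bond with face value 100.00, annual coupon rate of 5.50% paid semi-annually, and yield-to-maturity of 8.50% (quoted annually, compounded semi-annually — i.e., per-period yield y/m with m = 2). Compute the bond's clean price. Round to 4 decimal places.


Coupon per period c = face * coupon_rate / m = 2.750000
Periods per year m = 2; per-period yield y/m = 0.042500
Number of cashflows N = 14
Cashflows (t years, CF_t, discount factor 1/(1+y/m)^(m*t), PV):
  t = 0.5000: CF_t = 2.750000, DF = 0.959233, PV = 2.637890
  t = 1.0000: CF_t = 2.750000, DF = 0.920127, PV = 2.530350
  t = 1.5000: CF_t = 2.750000, DF = 0.882616, PV = 2.427194
  t = 2.0000: CF_t = 2.750000, DF = 0.846634, PV = 2.328244
  t = 2.5000: CF_t = 2.750000, DF = 0.812119, PV = 2.233327
  t = 3.0000: CF_t = 2.750000, DF = 0.779011, PV = 2.142280
  t = 3.5000: CF_t = 2.750000, DF = 0.747253, PV = 2.054945
  t = 4.0000: CF_t = 2.750000, DF = 0.716789, PV = 1.971170
  t = 4.5000: CF_t = 2.750000, DF = 0.687568, PV = 1.890811
  t = 5.0000: CF_t = 2.750000, DF = 0.659537, PV = 1.813728
  t = 5.5000: CF_t = 2.750000, DF = 0.632650, PV = 1.739787
  t = 6.0000: CF_t = 2.750000, DF = 0.606858, PV = 1.668860
  t = 6.5000: CF_t = 2.750000, DF = 0.582118, PV = 1.600825
  t = 7.0000: CF_t = 102.750000, DF = 0.558387, PV = 57.374239
Price P = sum_t PV_t = 84.413650

Answer: Price = 84.4137


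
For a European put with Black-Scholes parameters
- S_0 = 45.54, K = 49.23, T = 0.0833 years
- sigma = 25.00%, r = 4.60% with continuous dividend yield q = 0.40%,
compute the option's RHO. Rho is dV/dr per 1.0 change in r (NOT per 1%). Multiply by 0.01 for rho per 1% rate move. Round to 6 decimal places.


d1 = -0.9952332698; d2 = -1.0673876182
phi(d1) = 0.2431241249; exp(-qT) = 0.9996668555; exp(-rT) = 0.9961755320
N(-d2) = 0.8571015814
Rho = -K*T*exp(-rT)*N(-d2) = -49.2300 * 0.0833 * 0.9961755320 * 0.8571015814 = -3.501410

Answer: Rho = -3.501410


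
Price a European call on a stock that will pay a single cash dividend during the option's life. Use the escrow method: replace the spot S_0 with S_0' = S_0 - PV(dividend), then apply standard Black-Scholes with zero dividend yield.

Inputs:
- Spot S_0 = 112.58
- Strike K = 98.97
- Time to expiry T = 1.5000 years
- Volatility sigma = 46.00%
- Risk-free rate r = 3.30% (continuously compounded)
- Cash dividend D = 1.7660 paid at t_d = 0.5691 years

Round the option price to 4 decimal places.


PV(D) = D * exp(-r * t_d) = 1.7660 * 0.98139495 = 1.73314348
S_0' = S_0 - PV(D) = 112.5800 - 1.73314348 = 110.84685652
d1 = (ln(S_0'/K) + (r + sigma^2/2)*T) / (sigma*sqrt(T)) = 0.57071834
d2 = d1 - sigma*sqrt(T) = 0.00733570
exp(-rT) = 0.95170516
N(d1) = 0.71590471; N(d2) = 0.50292649
C = S_0' * N(d1) - K * exp(-rT) * N(d2) = 110.84685652 * 0.71590471 - 98.9700 * 0.95170516 * 0.50292649 = 31.9850

Answer: Price = 31.9850


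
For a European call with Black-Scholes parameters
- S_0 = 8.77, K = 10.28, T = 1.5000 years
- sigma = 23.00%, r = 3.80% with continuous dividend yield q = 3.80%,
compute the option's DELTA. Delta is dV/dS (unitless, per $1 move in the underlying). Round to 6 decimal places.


Answer: Delta = 0.317483

Derivation:
d1 = -0.4231172386; d2 = -0.7048085591
phi(d1) = 0.3647829966; exp(-qT) = 0.9445940694; exp(-rT) = 0.9445940694
N(d1) = 0.3361048628
Delta = exp(-qT) * N(d1) = 0.9445940694 * 0.3361048628 = 0.317483


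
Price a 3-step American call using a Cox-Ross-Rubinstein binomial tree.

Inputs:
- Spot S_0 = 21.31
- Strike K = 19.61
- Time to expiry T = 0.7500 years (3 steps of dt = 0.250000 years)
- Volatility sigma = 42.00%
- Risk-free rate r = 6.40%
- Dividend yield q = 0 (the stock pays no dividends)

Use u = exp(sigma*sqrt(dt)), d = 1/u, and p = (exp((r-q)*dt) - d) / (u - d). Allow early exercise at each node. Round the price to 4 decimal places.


dt = T/N = 0.250000
u = exp(sigma*sqrt(dt)) = 1.233678; d = 1/u = 0.810584
p = (exp((r-q)*dt) - d) / (u - d) = 0.485813
Discount per step: exp(-r*dt) = 0.984127
Stock lattice S(k, i) with i counting down-moves:
  k=0: S(0,0) = 21.3100
  k=1: S(1,0) = 26.2897; S(1,1) = 17.2736
  k=2: S(2,0) = 32.4330; S(2,1) = 21.3100; S(2,2) = 14.0017
  k=3: S(3,0) = 40.0119; S(3,1) = 26.2897; S(3,2) = 17.2736; S(3,3) = 11.3495
Terminal payoffs V(N, i) = max(S_T - K, 0):
  V(3,0) = 20.401881; V(3,1) = 6.679679; V(3,2) = 0.000000; V(3,3) = 0.000000
Backward induction: V(k, i) = exp(-r*dt) * [p * V(k+1, i) + (1-p) * V(k+1, i+1)]; then take max(V_cont, immediate exercise) for American.
  V(2,0) = exp(-r*dt) * [p*20.401881 + (1-p)*6.679679] = 13.134264; exercise = 12.823001; V(2,0) = max -> 13.134264
  V(2,1) = exp(-r*dt) * [p*6.679679 + (1-p)*0.000000] = 3.193567; exercise = 1.700000; V(2,1) = max -> 3.193567
  V(2,2) = exp(-r*dt) * [p*0.000000 + (1-p)*0.000000] = 0.000000; exercise = 0.000000; V(2,2) = max -> 0.000000
  V(1,0) = exp(-r*dt) * [p*13.134264 + (1-p)*3.193567] = 7.895541; exercise = 6.679679; V(1,0) = max -> 7.895541
  V(1,1) = exp(-r*dt) * [p*3.193567 + (1-p)*0.000000] = 1.526850; exercise = 0.000000; V(1,1) = max -> 1.526850
  V(0,0) = exp(-r*dt) * [p*7.895541 + (1-p)*1.526850] = 4.547497; exercise = 1.700000; V(0,0) = max -> 4.547497

Answer: Price = V(0,0) = 4.5475


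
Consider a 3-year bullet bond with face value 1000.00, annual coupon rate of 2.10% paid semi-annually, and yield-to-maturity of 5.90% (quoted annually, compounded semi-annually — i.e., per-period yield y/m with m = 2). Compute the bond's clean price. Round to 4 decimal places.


Answer: Price = 896.9026

Derivation:
Coupon per period c = face * coupon_rate / m = 10.500000
Periods per year m = 2; per-period yield y/m = 0.029500
Number of cashflows N = 6
Cashflows (t years, CF_t, discount factor 1/(1+y/m)^(m*t), PV):
  t = 0.5000: CF_t = 10.500000, DF = 0.971345, PV = 10.199126
  t = 1.0000: CF_t = 10.500000, DF = 0.943512, PV = 9.906873
  t = 1.5000: CF_t = 10.500000, DF = 0.916476, PV = 9.622995
  t = 2.0000: CF_t = 10.500000, DF = 0.890214, PV = 9.347251
  t = 2.5000: CF_t = 10.500000, DF = 0.864706, PV = 9.079408
  t = 3.0000: CF_t = 1010.500000, DF = 0.839928, PV = 848.746922
Price P = sum_t PV_t = 896.902574


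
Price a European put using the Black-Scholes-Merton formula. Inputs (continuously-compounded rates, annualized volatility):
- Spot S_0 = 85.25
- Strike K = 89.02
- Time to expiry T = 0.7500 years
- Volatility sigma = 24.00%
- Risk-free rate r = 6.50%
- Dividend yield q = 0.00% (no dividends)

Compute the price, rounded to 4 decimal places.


Answer: Price = 6.8064

Derivation:
d1 = (ln(S/K) + (r - q + 0.5*sigma^2) * T) / (sigma * sqrt(T)) = 0.13027453
d2 = d1 - sigma * sqrt(T) = -0.07757157
exp(-rT) = 0.95241920; exp(-qT) = 1.00000000
P = K * exp(-rT) * N(-d2) - S_0 * exp(-qT) * N(-d1)
N(-d1) = 0.44817462; N(-d2) = 0.53091557
P = 89.0200 * 0.95241920 * 0.53091557 - 85.2500 * 1.00000000 * 0.44817462 = 6.8064


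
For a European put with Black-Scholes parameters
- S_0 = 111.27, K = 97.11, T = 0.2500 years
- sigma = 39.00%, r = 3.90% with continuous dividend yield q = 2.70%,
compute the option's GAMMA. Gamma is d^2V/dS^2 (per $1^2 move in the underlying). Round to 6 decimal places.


d1 = 0.8109119157; d2 = 0.6159119157
phi(d1) = 0.2871565904; exp(-qT) = 0.9932727301; exp(-rT) = 0.9902973771
Gamma = exp(-qT) * phi(d1) / (S * sigma * sqrt(T)) = 0.9932727301 * 0.2871565904 / (111.2700 * 0.3900 * 0.5000000000) = 0.013145

Answer: Gamma = 0.013145


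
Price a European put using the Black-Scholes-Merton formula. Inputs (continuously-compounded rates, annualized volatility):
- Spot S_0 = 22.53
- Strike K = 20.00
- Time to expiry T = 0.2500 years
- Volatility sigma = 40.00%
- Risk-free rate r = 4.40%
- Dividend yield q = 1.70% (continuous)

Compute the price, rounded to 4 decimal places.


d1 = (ln(S/K) + (r - q + 0.5*sigma^2) * T) / (sigma * sqrt(T)) = 0.72932740
d2 = d1 - sigma * sqrt(T) = 0.52932740
exp(-rT) = 0.98906028; exp(-qT) = 0.99575902
P = K * exp(-rT) * N(-d2) - S_0 * exp(-qT) * N(-d1)
N(-d1) = 0.23290071; N(-d2) = 0.29828917
P = 20.0000 * 0.98906028 * 0.29828917 - 22.5300 * 0.99575902 * 0.23290071 = 0.6755

Answer: Price = 0.6755


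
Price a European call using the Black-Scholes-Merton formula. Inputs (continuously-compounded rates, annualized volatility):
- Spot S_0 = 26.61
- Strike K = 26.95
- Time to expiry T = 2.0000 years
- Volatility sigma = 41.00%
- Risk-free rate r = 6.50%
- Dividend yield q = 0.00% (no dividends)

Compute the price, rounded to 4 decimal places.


Answer: Price = 7.3205

Derivation:
d1 = (ln(S/K) + (r - q + 0.5*sigma^2) * T) / (sigma * sqrt(T)) = 0.49222184
d2 = d1 - sigma * sqrt(T) = -0.08760572
exp(-rT) = 0.87809543; exp(-qT) = 1.00000000
C = S_0 * exp(-qT) * N(d1) - K * exp(-rT) * N(d2)
N(d1) = 0.68871874; N(d2) = 0.46509503
C = 26.6100 * 1.00000000 * 0.68871874 - 26.9500 * 0.87809543 * 0.46509503 = 7.3205


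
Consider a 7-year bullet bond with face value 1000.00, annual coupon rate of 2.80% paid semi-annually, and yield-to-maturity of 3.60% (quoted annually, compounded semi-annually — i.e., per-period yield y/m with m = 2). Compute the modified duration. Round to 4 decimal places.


Coupon per period c = face * coupon_rate / m = 14.000000
Periods per year m = 2; per-period yield y/m = 0.018000
Number of cashflows N = 14
Cashflows (t years, CF_t, discount factor 1/(1+y/m)^(m*t), PV):
  t = 0.5000: CF_t = 14.000000, DF = 0.982318, PV = 13.752456
  t = 1.0000: CF_t = 14.000000, DF = 0.964949, PV = 13.509289
  t = 1.5000: CF_t = 14.000000, DF = 0.947887, PV = 13.270421
  t = 2.0000: CF_t = 14.000000, DF = 0.931127, PV = 13.035777
  t = 2.5000: CF_t = 14.000000, DF = 0.914663, PV = 12.805282
  t = 3.0000: CF_t = 14.000000, DF = 0.898490, PV = 12.578862
  t = 3.5000: CF_t = 14.000000, DF = 0.882603, PV = 12.356446
  t = 4.0000: CF_t = 14.000000, DF = 0.866997, PV = 12.137963
  t = 4.5000: CF_t = 14.000000, DF = 0.851667, PV = 11.923343
  t = 5.0000: CF_t = 14.000000, DF = 0.836608, PV = 11.712518
  t = 5.5000: CF_t = 14.000000, DF = 0.821816, PV = 11.505420
  t = 6.0000: CF_t = 14.000000, DF = 0.807285, PV = 11.301984
  t = 6.5000: CF_t = 14.000000, DF = 0.793010, PV = 11.102146
  t = 7.0000: CF_t = 1014.000000, DF = 0.778989, PV = 789.894451
Price P = sum_t PV_t = 950.886358
First compute Macaulay numerator sum_t t * PV_t:
  t * PV_t at t = 0.5000: 6.876228
  t * PV_t at t = 1.0000: 13.509289
  t * PV_t at t = 1.5000: 19.905632
  t * PV_t at t = 2.0000: 26.071554
  t * PV_t at t = 2.5000: 32.013205
  t * PV_t at t = 3.0000: 37.736587
  t * PV_t at t = 3.5000: 43.247562
  t * PV_t at t = 4.0000: 48.551852
  t * PV_t at t = 4.5000: 53.655043
  t * PV_t at t = 5.0000: 58.562588
  t * PV_t at t = 5.5000: 63.279810
  t * PV_t at t = 6.0000: 67.811906
  t * PV_t at t = 6.5000: 72.163947
  t * PV_t at t = 7.0000: 5529.261158
Macaulay duration D = 6072.646361 / 950.886358 = 6.386301
Modified duration = D / (1 + y/m) = 6.386301 / (1 + 0.018000) = 6.273380

Answer: Modified duration = 6.2734


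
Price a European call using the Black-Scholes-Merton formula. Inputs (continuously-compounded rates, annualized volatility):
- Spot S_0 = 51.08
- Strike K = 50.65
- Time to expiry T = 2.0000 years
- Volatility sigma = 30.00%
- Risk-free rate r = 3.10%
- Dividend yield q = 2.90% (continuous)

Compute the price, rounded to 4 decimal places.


Answer: Price = 8.3493

Derivation:
d1 = (ln(S/K) + (r - q + 0.5*sigma^2) * T) / (sigma * sqrt(T)) = 0.24148592
d2 = d1 - sigma * sqrt(T) = -0.18277815
exp(-rT) = 0.93988289; exp(-qT) = 0.94364995
C = S_0 * exp(-qT) * N(d1) - K * exp(-rT) * N(d2)
N(d1) = 0.59541074; N(d2) = 0.42748605
C = 51.0800 * 0.94364995 * 0.59541074 - 50.6500 * 0.93988289 * 0.42748605 = 8.3493


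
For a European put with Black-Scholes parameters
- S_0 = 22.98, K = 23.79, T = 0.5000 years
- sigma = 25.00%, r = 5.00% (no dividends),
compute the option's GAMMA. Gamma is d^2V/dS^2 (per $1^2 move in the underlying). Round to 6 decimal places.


Answer: Gamma = 0.098149

Derivation:
d1 = 0.0338503223; d2 = -0.1429263730
phi(d1) = 0.3987137830; exp(-qT) = 1.0000000000; exp(-rT) = 0.9753099120
Gamma = exp(-qT) * phi(d1) / (S * sigma * sqrt(T)) = 1.0000000000 * 0.3987137830 / (22.9800 * 0.2500 * 0.7071067812) = 0.098149


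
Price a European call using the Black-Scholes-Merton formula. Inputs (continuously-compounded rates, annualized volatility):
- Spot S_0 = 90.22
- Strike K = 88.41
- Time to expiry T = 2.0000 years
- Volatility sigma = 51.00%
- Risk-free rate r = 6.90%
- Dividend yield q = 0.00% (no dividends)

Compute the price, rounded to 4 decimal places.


d1 = (ln(S/K) + (r - q + 0.5*sigma^2) * T) / (sigma * sqrt(T)) = 0.58005778
d2 = d1 - sigma * sqrt(T) = -0.14119114
exp(-rT) = 0.87109869; exp(-qT) = 1.00000000
C = S_0 * exp(-qT) * N(d1) - K * exp(-rT) * N(d2)
N(d1) = 0.71906217; N(d2) = 0.44385947
C = 90.2200 * 1.00000000 * 0.71906217 - 88.4100 * 0.87109869 * 0.44385947 = 30.6905

Answer: Price = 30.6905


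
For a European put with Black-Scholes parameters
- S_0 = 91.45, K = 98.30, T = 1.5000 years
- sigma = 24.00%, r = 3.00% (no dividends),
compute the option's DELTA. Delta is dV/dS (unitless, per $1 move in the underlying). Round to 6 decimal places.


d1 = 0.0543254220; d2 = -0.2396133471
phi(d1) = 0.3983540250; exp(-qT) = 1.0000000000; exp(-rT) = 0.9559974818
N(-d1) = 0.4783379478
Delta = -exp(-qT) * N(-d1) = -1.0000000000 * 0.4783379478 = -0.478338

Answer: Delta = -0.478338


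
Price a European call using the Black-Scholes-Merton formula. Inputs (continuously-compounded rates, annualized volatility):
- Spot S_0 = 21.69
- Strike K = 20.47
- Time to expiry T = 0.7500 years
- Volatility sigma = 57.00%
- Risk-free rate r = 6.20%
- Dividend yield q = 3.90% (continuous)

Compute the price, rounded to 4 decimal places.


Answer: Price = 4.7652

Derivation:
d1 = (ln(S/K) + (r - q + 0.5*sigma^2) * T) / (sigma * sqrt(T)) = 0.39903701
d2 = d1 - sigma * sqrt(T) = -0.09459747
exp(-rT) = 0.95456456; exp(-qT) = 0.97117364
C = S_0 * exp(-qT) * N(d1) - K * exp(-rT) * N(d2)
N(d1) = 0.65506703; N(d2) = 0.46231728
C = 21.6900 * 0.97117364 * 0.65506703 - 20.4700 * 0.95456456 * 0.46231728 = 4.7652


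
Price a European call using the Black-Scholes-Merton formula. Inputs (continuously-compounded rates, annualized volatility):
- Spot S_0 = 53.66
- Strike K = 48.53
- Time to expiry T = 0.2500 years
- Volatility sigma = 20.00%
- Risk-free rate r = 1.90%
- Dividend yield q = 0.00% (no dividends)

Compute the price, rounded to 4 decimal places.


Answer: Price = 5.7432

Derivation:
d1 = (ln(S/K) + (r - q + 0.5*sigma^2) * T) / (sigma * sqrt(T)) = 1.10235682
d2 = d1 - sigma * sqrt(T) = 1.00235682
exp(-rT) = 0.99526126; exp(-qT) = 1.00000000
C = S_0 * exp(-qT) * N(d1) - K * exp(-rT) * N(d2)
N(d1) = 0.86484671; N(d2) = 0.84191435
C = 53.6600 * 1.00000000 * 0.86484671 - 48.5300 * 0.99526126 * 0.84191435 = 5.7432


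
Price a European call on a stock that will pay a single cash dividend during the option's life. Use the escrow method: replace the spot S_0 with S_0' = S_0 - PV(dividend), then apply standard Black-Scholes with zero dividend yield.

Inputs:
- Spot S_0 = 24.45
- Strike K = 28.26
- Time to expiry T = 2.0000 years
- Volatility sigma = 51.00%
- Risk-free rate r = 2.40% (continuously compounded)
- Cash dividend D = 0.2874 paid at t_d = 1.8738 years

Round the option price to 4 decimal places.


Answer: Price = 5.8939

Derivation:
PV(D) = D * exp(-r * t_d) = 0.2874 * 0.95602501 = 0.27476159
S_0' = S_0 - PV(D) = 24.4500 - 0.27476159 = 24.17523841
d1 = (ln(S_0'/K) + (r + sigma^2/2)*T) / (sigma*sqrt(T)) = 0.21071994
d2 = d1 - sigma*sqrt(T) = -0.51052898
exp(-rT) = 0.95313379
N(d1) = 0.58344709; N(d2) = 0.30484046
C = S_0' * N(d1) - K * exp(-rT) * N(d2) = 24.17523841 * 0.58344709 - 28.2600 * 0.95313379 * 0.30484046 = 5.8939


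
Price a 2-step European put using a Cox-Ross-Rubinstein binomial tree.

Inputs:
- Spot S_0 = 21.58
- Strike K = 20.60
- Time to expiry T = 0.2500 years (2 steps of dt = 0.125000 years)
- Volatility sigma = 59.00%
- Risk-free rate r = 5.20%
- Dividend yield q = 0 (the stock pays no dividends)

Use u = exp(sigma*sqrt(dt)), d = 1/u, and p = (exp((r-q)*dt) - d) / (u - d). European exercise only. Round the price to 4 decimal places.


Answer: Price = V(0,0) = 1.8126

Derivation:
dt = T/N = 0.125000
u = exp(sigma*sqrt(dt)) = 1.231948; d = 1/u = 0.811723
p = (exp((r-q)*dt) - d) / (u - d) = 0.463557
Discount per step: exp(-r*dt) = 0.993521
Stock lattice S(k, i) with i counting down-moves:
  k=0: S(0,0) = 21.5800
  k=1: S(1,0) = 26.5854; S(1,1) = 17.5170
  k=2: S(2,0) = 32.7519; S(2,1) = 21.5800; S(2,2) = 14.2189
Terminal payoffs V(N, i) = max(K - S_T, 0):
  V(2,0) = 0.000000; V(2,1) = 0.000000; V(2,2) = 6.381073
Backward induction: V(k, i) = exp(-r*dt) * [p * V(k+1, i) + (1-p) * V(k+1, i+1)].
  V(1,0) = exp(-r*dt) * [p*0.000000 + (1-p)*0.000000] = 0.000000
  V(1,1) = exp(-r*dt) * [p*0.000000 + (1-p)*6.381073] = 3.400901
  V(0,0) = exp(-r*dt) * [p*0.000000 + (1-p)*3.400901] = 1.812568


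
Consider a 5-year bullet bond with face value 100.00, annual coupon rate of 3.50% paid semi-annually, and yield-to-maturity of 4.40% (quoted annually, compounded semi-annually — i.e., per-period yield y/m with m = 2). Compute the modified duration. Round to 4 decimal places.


Answer: Modified duration = 4.5214

Derivation:
Coupon per period c = face * coupon_rate / m = 1.750000
Periods per year m = 2; per-period yield y/m = 0.022000
Number of cashflows N = 10
Cashflows (t years, CF_t, discount factor 1/(1+y/m)^(m*t), PV):
  t = 0.5000: CF_t = 1.750000, DF = 0.978474, PV = 1.712329
  t = 1.0000: CF_t = 1.750000, DF = 0.957411, PV = 1.675468
  t = 1.5000: CF_t = 1.750000, DF = 0.936801, PV = 1.639402
  t = 2.0000: CF_t = 1.750000, DF = 0.916635, PV = 1.604111
  t = 2.5000: CF_t = 1.750000, DF = 0.896903, PV = 1.569580
  t = 3.0000: CF_t = 1.750000, DF = 0.877596, PV = 1.535793
  t = 3.5000: CF_t = 1.750000, DF = 0.858704, PV = 1.502733
  t = 4.0000: CF_t = 1.750000, DF = 0.840220, PV = 1.470384
  t = 4.5000: CF_t = 1.750000, DF = 0.822133, PV = 1.438732
  t = 5.0000: CF_t = 101.750000, DF = 0.804435, PV = 81.851277
Price P = sum_t PV_t = 95.999810
First compute Macaulay numerator sum_t t * PV_t:
  t * PV_t at t = 0.5000: 0.856164
  t * PV_t at t = 1.0000: 1.675468
  t * PV_t at t = 1.5000: 2.459102
  t * PV_t at t = 2.0000: 3.208222
  t * PV_t at t = 2.5000: 3.923951
  t * PV_t at t = 3.0000: 4.607379
  t * PV_t at t = 3.5000: 5.259565
  t * PV_t at t = 4.0000: 5.881538
  t * PV_t at t = 4.5000: 6.474295
  t * PV_t at t = 5.0000: 409.256385
Macaulay duration D = 443.602071 / 95.999810 = 4.620864
Modified duration = D / (1 + y/m) = 4.620864 / (1 + 0.022000) = 4.521393


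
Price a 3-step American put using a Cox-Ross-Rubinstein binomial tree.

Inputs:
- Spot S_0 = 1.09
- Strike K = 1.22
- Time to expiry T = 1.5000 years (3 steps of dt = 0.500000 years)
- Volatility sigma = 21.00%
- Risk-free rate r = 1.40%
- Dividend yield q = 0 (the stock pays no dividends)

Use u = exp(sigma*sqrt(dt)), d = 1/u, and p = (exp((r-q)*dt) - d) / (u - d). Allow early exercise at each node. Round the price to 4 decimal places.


Answer: Price = V(0,0) = 0.1782

Derivation:
dt = T/N = 0.500000
u = exp(sigma*sqrt(dt)) = 1.160084; d = 1/u = 0.862007
p = (exp((r-q)*dt) - d) / (u - d) = 0.486511
Discount per step: exp(-r*dt) = 0.993024
Stock lattice S(k, i) with i counting down-moves:
  k=0: S(0,0) = 1.0900
  k=1: S(1,0) = 1.2645; S(1,1) = 0.9396
  k=2: S(2,0) = 1.4669; S(2,1) = 1.0900; S(2,2) = 0.8099
  k=3: S(3,0) = 1.7017; S(3,1) = 1.2645; S(3,2) = 0.9396; S(3,3) = 0.6982
Terminal payoffs V(N, i) = max(K - S_T, 0):
  V(3,0) = 0.000000; V(3,1) = 0.000000; V(3,2) = 0.280413; V(3,3) = 0.521835
Backward induction: V(k, i) = exp(-r*dt) * [p * V(k+1, i) + (1-p) * V(k+1, i+1)]; then take max(V_cont, immediate exercise) for American.
  V(2,0) = exp(-r*dt) * [p*0.000000 + (1-p)*0.000000] = 0.000000; exercise = 0.000000; V(2,0) = max -> 0.000000
  V(2,1) = exp(-r*dt) * [p*0.000000 + (1-p)*0.280413] = 0.142984; exercise = 0.130000; V(2,1) = max -> 0.142984
  V(2,2) = exp(-r*dt) * [p*0.280413 + (1-p)*0.521835] = 0.401560; exercise = 0.410070; V(2,2) = max -> 0.410070
  V(1,0) = exp(-r*dt) * [p*0.000000 + (1-p)*0.142984] = 0.072909; exercise = 0.000000; V(1,0) = max -> 0.072909
  V(1,1) = exp(-r*dt) * [p*0.142984 + (1-p)*0.410070] = 0.278176; exercise = 0.280413; V(1,1) = max -> 0.280413
  V(0,0) = exp(-r*dt) * [p*0.072909 + (1-p)*0.280413] = 0.178208; exercise = 0.130000; V(0,0) = max -> 0.178208


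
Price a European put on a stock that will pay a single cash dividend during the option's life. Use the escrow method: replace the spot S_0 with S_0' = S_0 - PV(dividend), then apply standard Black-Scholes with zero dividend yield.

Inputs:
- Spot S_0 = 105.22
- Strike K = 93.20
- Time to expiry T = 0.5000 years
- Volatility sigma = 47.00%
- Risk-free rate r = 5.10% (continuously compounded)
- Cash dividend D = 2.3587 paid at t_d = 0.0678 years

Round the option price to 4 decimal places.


PV(D) = D * exp(-r * t_d) = 2.3587 * 0.99654817 = 2.35055817
S_0' = S_0 - PV(D) = 105.2200 - 2.35055817 = 102.86944183
d1 = (ln(S_0'/K) + (r + sigma^2/2)*T) / (sigma*sqrt(T)) = 0.53992239
d2 = d1 - sigma*sqrt(T) = 0.20758220
exp(-rT) = 0.97482238
N(-d1) = 0.29462528; N(-d2) = 0.41777760
P = K * exp(-rT) * N(-d2) - S_0' * N(-d1) = 93.2000 * 0.97482238 * 0.41777760 - 102.86944183 * 0.29462528 = 7.6486

Answer: Price = 7.6486


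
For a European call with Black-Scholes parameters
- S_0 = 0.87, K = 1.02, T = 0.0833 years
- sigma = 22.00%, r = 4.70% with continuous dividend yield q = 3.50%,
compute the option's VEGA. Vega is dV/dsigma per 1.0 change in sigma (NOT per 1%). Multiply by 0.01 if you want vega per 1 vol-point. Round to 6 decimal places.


Answer: Vega = 0.004874

Derivation:
d1 = -2.4576297829; d2 = -2.5211256096
phi(d1) = 0.0194694130; exp(-qT) = 0.9970887459; exp(-rT) = 0.9960925540
Vega = S * exp(-qT) * phi(d1) * sqrt(T) = 0.8700 * 0.9970887459 * 0.0194694130 * 0.2886173938 = 0.004874


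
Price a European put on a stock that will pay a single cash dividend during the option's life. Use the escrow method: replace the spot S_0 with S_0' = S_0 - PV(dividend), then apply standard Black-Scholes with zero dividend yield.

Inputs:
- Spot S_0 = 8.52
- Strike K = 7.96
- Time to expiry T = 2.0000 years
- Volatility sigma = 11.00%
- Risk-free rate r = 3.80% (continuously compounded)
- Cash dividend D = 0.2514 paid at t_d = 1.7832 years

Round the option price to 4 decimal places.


PV(D) = D * exp(-r * t_d) = 0.2514 * 0.93448323 = 0.23492908
S_0' = S_0 - PV(D) = 8.5200 - 0.23492908 = 8.28507092
d1 = (ln(S_0'/K) + (r + sigma^2/2)*T) / (sigma*sqrt(T)) = 0.82362648
d2 = d1 - sigma*sqrt(T) = 0.66806298
exp(-rT) = 0.92681621
N(-d1) = 0.20507591; N(-d2) = 0.25204669
P = K * exp(-rT) * N(-d2) - S_0' * N(-d1) = 7.9600 * 0.92681621 * 0.25204669 - 8.28507092 * 0.20507591 = 0.1604

Answer: Price = 0.1604


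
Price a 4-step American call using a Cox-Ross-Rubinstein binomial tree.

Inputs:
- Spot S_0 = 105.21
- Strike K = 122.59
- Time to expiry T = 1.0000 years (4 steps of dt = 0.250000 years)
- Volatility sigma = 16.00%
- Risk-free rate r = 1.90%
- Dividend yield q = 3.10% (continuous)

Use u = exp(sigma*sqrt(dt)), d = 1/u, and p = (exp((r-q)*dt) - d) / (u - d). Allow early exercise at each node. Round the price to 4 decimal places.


Answer: Price = V(0,0) = 1.2161

Derivation:
dt = T/N = 0.250000
u = exp(sigma*sqrt(dt)) = 1.083287; d = 1/u = 0.923116
p = (exp((r-q)*dt) - d) / (u - d) = 0.461309
Discount per step: exp(-r*dt) = 0.995261
Stock lattice S(k, i) with i counting down-moves:
  k=0: S(0,0) = 105.2100
  k=1: S(1,0) = 113.9726; S(1,1) = 97.1211
  k=2: S(2,0) = 123.4651; S(2,1) = 105.2100; S(2,2) = 89.6540
  k=3: S(3,0) = 133.7481; S(3,1) = 113.9726; S(3,2) = 97.1211; S(3,3) = 82.7611
  k=4: S(4,0) = 144.8876; S(4,1) = 123.4651; S(4,2) = 105.2100; S(4,3) = 89.6540; S(4,4) = 76.3981
Terminal payoffs V(N, i) = max(S_T - K, 0):
  V(4,0) = 22.297612; V(4,1) = 0.875079; V(4,2) = 0.000000; V(4,3) = 0.000000; V(4,4) = 0.000000
Backward induction: V(k, i) = exp(-r*dt) * [p * V(k+1, i) + (1-p) * V(k+1, i+1)]; then take max(V_cont, immediate exercise) for American.
  V(3,0) = exp(-r*dt) * [p*22.297612 + (1-p)*0.875079] = 10.706503; exercise = 11.158123; V(3,0) = max -> 11.158123
  V(3,1) = exp(-r*dt) * [p*0.875079 + (1-p)*0.000000] = 0.401769; exercise = 0.000000; V(3,1) = max -> 0.401769
  V(3,2) = exp(-r*dt) * [p*0.000000 + (1-p)*0.000000] = 0.000000; exercise = 0.000000; V(3,2) = max -> 0.000000
  V(3,3) = exp(-r*dt) * [p*0.000000 + (1-p)*0.000000] = 0.000000; exercise = 0.000000; V(3,3) = max -> 0.000000
  V(2,0) = exp(-r*dt) * [p*11.158123 + (1-p)*0.401769] = 5.338351; exercise = 0.875079; V(2,0) = max -> 5.338351
  V(2,1) = exp(-r*dt) * [p*0.401769 + (1-p)*0.000000] = 0.184461; exercise = 0.000000; V(2,1) = max -> 0.184461
  V(2,2) = exp(-r*dt) * [p*0.000000 + (1-p)*0.000000] = 0.000000; exercise = 0.000000; V(2,2) = max -> 0.000000
  V(1,0) = exp(-r*dt) * [p*5.338351 + (1-p)*0.184461] = 2.549855; exercise = 0.000000; V(1,0) = max -> 2.549855
  V(1,1) = exp(-r*dt) * [p*0.184461 + (1-p)*0.000000] = 0.084690; exercise = 0.000000; V(1,1) = max -> 0.084690
  V(0,0) = exp(-r*dt) * [p*2.549855 + (1-p)*0.084690] = 1.216102; exercise = 0.000000; V(0,0) = max -> 1.216102


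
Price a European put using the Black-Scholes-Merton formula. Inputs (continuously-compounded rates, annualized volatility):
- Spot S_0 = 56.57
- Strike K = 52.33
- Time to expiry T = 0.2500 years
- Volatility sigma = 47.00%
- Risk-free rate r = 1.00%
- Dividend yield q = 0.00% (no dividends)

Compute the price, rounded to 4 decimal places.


d1 = (ln(S/K) + (r - q + 0.5*sigma^2) * T) / (sigma * sqrt(T)) = 0.45966591
d2 = d1 - sigma * sqrt(T) = 0.22466591
exp(-rT) = 0.99750312; exp(-qT) = 1.00000000
P = K * exp(-rT) * N(-d2) - S_0 * exp(-qT) * N(-d1)
N(-d1) = 0.32287802; N(-d2) = 0.41111959
P = 52.3300 * 0.99750312 * 0.41111959 - 56.5700 * 1.00000000 * 0.32287802 = 3.1950

Answer: Price = 3.1950


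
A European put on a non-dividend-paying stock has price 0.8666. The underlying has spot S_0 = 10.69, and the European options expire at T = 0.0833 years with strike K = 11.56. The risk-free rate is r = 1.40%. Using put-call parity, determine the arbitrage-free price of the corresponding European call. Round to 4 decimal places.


Put-call parity: C - P = S_0 * exp(-qT) - K * exp(-rT).
S_0 * exp(-qT) = 10.6900 * 1.00000000 = 10.69000000
K * exp(-rT) = 11.5600 * 0.99883448 = 11.54652659
C = P + S*exp(-qT) - K*exp(-rT)
C = 0.8666 + 10.69000000 - 11.54652659 = 0.0101

Answer: Call price = 0.0101


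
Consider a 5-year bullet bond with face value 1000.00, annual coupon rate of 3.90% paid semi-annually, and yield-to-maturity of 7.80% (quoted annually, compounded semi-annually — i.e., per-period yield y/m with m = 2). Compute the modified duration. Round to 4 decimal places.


Answer: Modified duration = 4.3744

Derivation:
Coupon per period c = face * coupon_rate / m = 19.500000
Periods per year m = 2; per-period yield y/m = 0.039000
Number of cashflows N = 10
Cashflows (t years, CF_t, discount factor 1/(1+y/m)^(m*t), PV):
  t = 0.5000: CF_t = 19.500000, DF = 0.962464, PV = 18.768046
  t = 1.0000: CF_t = 19.500000, DF = 0.926337, PV = 18.063567
  t = 1.5000: CF_t = 19.500000, DF = 0.891566, PV = 17.385531
  t = 2.0000: CF_t = 19.500000, DF = 0.858100, PV = 16.732946
  t = 2.5000: CF_t = 19.500000, DF = 0.825890, PV = 16.104857
  t = 3.0000: CF_t = 19.500000, DF = 0.794889, PV = 15.500344
  t = 3.5000: CF_t = 19.500000, DF = 0.765052, PV = 14.918521
  t = 4.0000: CF_t = 19.500000, DF = 0.736335, PV = 14.358538
  t = 4.5000: CF_t = 19.500000, DF = 0.708696, PV = 13.819575
  t = 5.0000: CF_t = 1019.500000, DF = 0.682094, PV = 695.395306
Price P = sum_t PV_t = 841.047232
First compute Macaulay numerator sum_t t * PV_t:
  t * PV_t at t = 0.5000: 9.384023
  t * PV_t at t = 1.0000: 18.063567
  t * PV_t at t = 1.5000: 26.078297
  t * PV_t at t = 2.0000: 33.465893
  t * PV_t at t = 2.5000: 40.262143
  t * PV_t at t = 3.0000: 46.501031
  t * PV_t at t = 3.5000: 52.214825
  t * PV_t at t = 4.0000: 57.434153
  t * PV_t at t = 4.5000: 62.188087
  t * PV_t at t = 5.0000: 3476.976528
Macaulay duration D = 3822.568546 / 841.047232 = 4.545011
Modified duration = D / (1 + y/m) = 4.545011 / (1 + 0.039000) = 4.374409


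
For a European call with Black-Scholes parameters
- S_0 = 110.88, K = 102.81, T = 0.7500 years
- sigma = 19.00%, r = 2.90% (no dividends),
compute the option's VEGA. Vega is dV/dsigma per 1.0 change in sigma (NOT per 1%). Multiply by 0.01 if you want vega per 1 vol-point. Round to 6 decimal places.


d1 = 0.6736973328; d2 = 0.5091525061
phi(d1) = 0.3179463627; exp(-qT) = 1.0000000000; exp(-rT) = 0.9784848257
Vega = S * exp(-qT) * phi(d1) * sqrt(T) = 110.8800 * 1.0000000000 * 0.3179463627 * 0.8660254038 = 30.530767

Answer: Vega = 30.530767


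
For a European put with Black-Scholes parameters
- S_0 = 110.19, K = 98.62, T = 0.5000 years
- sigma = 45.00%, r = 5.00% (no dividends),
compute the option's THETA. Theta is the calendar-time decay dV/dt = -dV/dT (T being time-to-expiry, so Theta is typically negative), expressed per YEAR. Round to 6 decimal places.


Answer: Theta = -9.882632

Derivation:
d1 = 0.5862923007; d2 = 0.2680942491
phi(d1) = 0.3359449862; exp(-qT) = 1.0000000000; exp(-rT) = 0.9753099120
Theta = -S*exp(-qT)*phi(d1)*sigma/(2*sqrt(T)) + r*K*exp(-rT)*N(-d2) - q*S*exp(-qT)*N(-d1)
N(-d1) = 0.2788395521; N(-d2) = 0.3943133862; sqrt(T) = 0.7071067812
Term 1 = -110.1900 * 1.0000000000 * 0.3359449862 * 0.4500 / (2 * 0.7071067812) = -11.7789848408
Term 2 = 0.0500 * 98.6200 * 0.9753099120 * 0.3943133862 = 1.8963529050
Term 3 = 0 (no dividend yield, q = 0)
Theta = -11.7789848408 + (1.8963529050) + (0.0000000000) = -9.882632


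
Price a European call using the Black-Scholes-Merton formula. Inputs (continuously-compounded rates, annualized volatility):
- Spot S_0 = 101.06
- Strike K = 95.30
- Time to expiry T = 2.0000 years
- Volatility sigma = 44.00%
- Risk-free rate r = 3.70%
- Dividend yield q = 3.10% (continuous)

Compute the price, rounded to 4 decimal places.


d1 = (ln(S/K) + (r - q + 0.5*sigma^2) * T) / (sigma * sqrt(T)) = 0.42472142
d2 = d1 - sigma * sqrt(T) = -0.19753255
exp(-rT) = 0.92867169; exp(-qT) = 0.93988289
C = S_0 * exp(-qT) * N(d1) - K * exp(-rT) * N(d2)
N(d1) = 0.66448012; N(d2) = 0.42170541
C = 101.0600 * 0.93988289 * 0.66448012 - 95.3000 * 0.92867169 * 0.42170541 = 25.7934

Answer: Price = 25.7934


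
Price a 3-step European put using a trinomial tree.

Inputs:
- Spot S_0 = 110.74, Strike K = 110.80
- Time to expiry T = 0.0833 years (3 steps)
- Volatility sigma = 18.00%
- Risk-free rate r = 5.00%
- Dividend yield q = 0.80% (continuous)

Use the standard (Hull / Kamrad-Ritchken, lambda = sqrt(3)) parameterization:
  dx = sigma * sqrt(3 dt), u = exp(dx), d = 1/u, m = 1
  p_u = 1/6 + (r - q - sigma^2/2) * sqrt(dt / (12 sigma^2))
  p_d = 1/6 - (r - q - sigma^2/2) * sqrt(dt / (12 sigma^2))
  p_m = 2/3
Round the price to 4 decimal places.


Answer: Price = V(0,0) = 1.9252

Derivation:
dt = T/N = 0.027767; dx = sigma*sqrt(3*dt) = 0.051951
u = exp(dx) = 1.053324; d = 1/u = 0.949375
p_u = 0.173561, p_m = 0.666667, p_d = 0.159772
Discount per step: exp(-r*dt) = 0.998613
Stock lattice S(k, j) with j the centered position index:
  k=0: S(0,+0) = 110.7400
  k=1: S(1,-1) = 105.1338; S(1,+0) = 110.7400; S(1,+1) = 116.6451
  k=2: S(2,-2) = 99.8114; S(2,-1) = 105.1338; S(2,+0) = 110.7400; S(2,+1) = 116.6451; S(2,+2) = 122.8651
  k=3: S(3,-3) = 94.7585; S(3,-2) = 99.8114; S(3,-1) = 105.1338; S(3,+0) = 110.7400; S(3,+1) = 116.6451; S(3,+2) = 122.8651; S(3,+3) = 129.4168
Terminal payoffs V(N, j) = max(K - S_T, 0):
  V(3,-3) = 16.041484; V(3,-2) = 10.988556; V(3,-1) = 5.666184; V(3,+0) = 0.060000; V(3,+1) = 0.000000; V(3,+2) = 0.000000; V(3,+3) = 0.000000
Backward induction: V(k, j) = exp(-r*dt) * [p_u * V(k+1, j+1) + p_m * V(k+1, j) + p_d * V(k+1, j-1)]
  V(2,-2) = exp(-r*dt) * [p_u*5.666184 + p_m*10.988556 + p_d*16.041484] = 10.857030
  V(2,-1) = exp(-r*dt) * [p_u*0.060000 + p_m*5.666184 + p_d*10.988556] = 5.535841
  V(2,+0) = exp(-r*dt) * [p_u*0.000000 + p_m*0.060000 + p_d*5.666184] = 0.943986
  V(2,+1) = exp(-r*dt) * [p_u*0.000000 + p_m*0.000000 + p_d*0.060000] = 0.009573
  V(2,+2) = exp(-r*dt) * [p_u*0.000000 + p_m*0.000000 + p_d*0.000000] = 0.000000
  V(1,-1) = exp(-r*dt) * [p_u*0.943986 + p_m*5.535841 + p_d*10.857030] = 5.581295
  V(1,+0) = exp(-r*dt) * [p_u*0.009573 + p_m*0.943986 + p_d*5.535841] = 1.513355
  V(1,+1) = exp(-r*dt) * [p_u*0.000000 + p_m*0.009573 + p_d*0.943986] = 0.156986
  V(0,+0) = exp(-r*dt) * [p_u*0.156986 + p_m*1.513355 + p_d*5.581295] = 1.925209


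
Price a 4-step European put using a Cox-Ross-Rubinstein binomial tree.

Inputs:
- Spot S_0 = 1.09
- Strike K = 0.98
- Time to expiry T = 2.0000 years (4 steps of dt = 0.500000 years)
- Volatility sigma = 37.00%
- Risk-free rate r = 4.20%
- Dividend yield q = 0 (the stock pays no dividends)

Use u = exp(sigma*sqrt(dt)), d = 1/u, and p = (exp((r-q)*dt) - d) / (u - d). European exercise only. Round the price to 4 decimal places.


Answer: Price = V(0,0) = 0.1261

Derivation:
dt = T/N = 0.500000
u = exp(sigma*sqrt(dt)) = 1.299045; d = 1/u = 0.769796
p = (exp((r-q)*dt) - d) / (u - d) = 0.475062
Discount per step: exp(-r*dt) = 0.979219
Stock lattice S(k, i) with i counting down-moves:
  k=0: S(0,0) = 1.0900
  k=1: S(1,0) = 1.4160; S(1,1) = 0.8391
  k=2: S(2,0) = 1.8394; S(2,1) = 1.0900; S(2,2) = 0.6459
  k=3: S(3,0) = 2.3895; S(3,1) = 1.4160; S(3,2) = 0.8391; S(3,3) = 0.4972
  k=4: S(4,0) = 3.1040; S(4,1) = 1.8394; S(4,2) = 1.0900; S(4,3) = 0.6459; S(4,4) = 0.3828
Terminal payoffs V(N, i) = max(K - S_T, 0):
  V(4,0) = 0.000000; V(4,1) = 0.000000; V(4,2) = 0.000000; V(4,3) = 0.334081; V(4,4) = 0.597237
Backward induction: V(k, i) = exp(-r*dt) * [p * V(k+1, i) + (1-p) * V(k+1, i+1)].
  V(3,0) = exp(-r*dt) * [p*0.000000 + (1-p)*0.000000] = 0.000000
  V(3,1) = exp(-r*dt) * [p*0.000000 + (1-p)*0.000000] = 0.000000
  V(3,2) = exp(-r*dt) * [p*0.000000 + (1-p)*0.334081] = 0.171728
  V(3,3) = exp(-r*dt) * [p*0.334081 + (1-p)*0.597237] = 0.462409
  V(2,0) = exp(-r*dt) * [p*0.000000 + (1-p)*0.000000] = 0.000000
  V(2,1) = exp(-r*dt) * [p*0.000000 + (1-p)*0.171728] = 0.088273
  V(2,2) = exp(-r*dt) * [p*0.171728 + (1-p)*0.462409] = 0.317578
  V(1,0) = exp(-r*dt) * [p*0.000000 + (1-p)*0.088273] = 0.045375
  V(1,1) = exp(-r*dt) * [p*0.088273 + (1-p)*0.317578] = 0.204308
  V(0,0) = exp(-r*dt) * [p*0.045375 + (1-p)*0.204308] = 0.126128


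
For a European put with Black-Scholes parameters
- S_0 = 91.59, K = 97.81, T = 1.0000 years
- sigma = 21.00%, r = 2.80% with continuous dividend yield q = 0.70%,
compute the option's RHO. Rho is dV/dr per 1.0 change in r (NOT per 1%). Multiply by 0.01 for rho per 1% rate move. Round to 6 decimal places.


Answer: Rho = -59.415914

Derivation:
d1 = -0.1078796471; d2 = -0.3178796471
phi(d1) = 0.3966275728; exp(-qT) = 0.9930244429; exp(-rT) = 0.9723883668
N(-d2) = 0.6247118841
Rho = -K*T*exp(-rT)*N(-d2) = -97.8100 * 1.0000 * 0.9723883668 * 0.6247118841 = -59.415914


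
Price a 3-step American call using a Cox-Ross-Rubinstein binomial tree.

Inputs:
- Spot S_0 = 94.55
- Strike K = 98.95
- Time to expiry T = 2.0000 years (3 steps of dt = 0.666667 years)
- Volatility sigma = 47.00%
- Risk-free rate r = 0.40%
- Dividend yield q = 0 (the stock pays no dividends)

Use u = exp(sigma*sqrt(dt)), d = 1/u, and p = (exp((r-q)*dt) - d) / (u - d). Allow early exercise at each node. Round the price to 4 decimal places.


Answer: Price = V(0,0) = 25.2431

Derivation:
dt = T/N = 0.666667
u = exp(sigma*sqrt(dt)) = 1.467783; d = 1/u = 0.681299
p = (exp((r-q)*dt) - d) / (u - d) = 0.408617
Discount per step: exp(-r*dt) = 0.997337
Stock lattice S(k, i) with i counting down-moves:
  k=0: S(0,0) = 94.5500
  k=1: S(1,0) = 138.7789; S(1,1) = 64.4169
  k=2: S(2,0) = 203.6974; S(2,1) = 94.5500; S(2,2) = 43.8872
  k=3: S(3,0) = 298.9837; S(3,1) = 138.7789; S(3,2) = 64.4169; S(3,3) = 29.9003
Terminal payoffs V(N, i) = max(S_T - K, 0):
  V(3,0) = 200.033675; V(3,1) = 39.828923; V(3,2) = 0.000000; V(3,3) = 0.000000
Backward induction: V(k, i) = exp(-r*dt) * [p * V(k+1, i) + (1-p) * V(k+1, i+1)]; then take max(V_cont, immediate exercise) for American.
  V(2,0) = exp(-r*dt) * [p*200.033675 + (1-p)*39.828923] = 105.010920; exercise = 104.747404; V(2,0) = max -> 105.010920
  V(2,1) = exp(-r*dt) * [p*39.828923 + (1-p)*0.000000] = 16.231437; exercise = 0.000000; V(2,1) = max -> 16.231437
  V(2,2) = exp(-r*dt) * [p*0.000000 + (1-p)*0.000000] = 0.000000; exercise = 0.000000; V(2,2) = max -> 0.000000
  V(1,0) = exp(-r*dt) * [p*105.010920 + (1-p)*16.231437] = 52.368415; exercise = 39.828923; V(1,0) = max -> 52.368415
  V(1,1) = exp(-r*dt) * [p*16.231437 + (1-p)*0.000000] = 6.614780; exercise = 0.000000; V(1,1) = max -> 6.614780
  V(0,0) = exp(-r*dt) * [p*52.368415 + (1-p)*6.614780] = 25.243092; exercise = 0.000000; V(0,0) = max -> 25.243092
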